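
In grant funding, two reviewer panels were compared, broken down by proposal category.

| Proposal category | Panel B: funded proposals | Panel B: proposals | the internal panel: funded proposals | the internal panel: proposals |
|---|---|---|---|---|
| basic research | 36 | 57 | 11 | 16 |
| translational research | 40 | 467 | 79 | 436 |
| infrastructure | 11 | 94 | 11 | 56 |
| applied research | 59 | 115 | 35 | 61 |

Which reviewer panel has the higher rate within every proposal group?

the internal panel

Basic research: Panel B 36/57 = 63.2%, the internal panel 11/16 = 68.8% → the internal panel
Translational research: Panel B 40/467 = 8.6%, the internal panel 79/436 = 18.1% → the internal panel
Infrastructure: Panel B 11/94 = 11.7%, the internal panel 11/56 = 19.6% → the internal panel
Applied research: Panel B 59/115 = 51.3%, the internal panel 35/61 = 57.4% → the internal panel
The internal panel has the higher rate in all 4 groups.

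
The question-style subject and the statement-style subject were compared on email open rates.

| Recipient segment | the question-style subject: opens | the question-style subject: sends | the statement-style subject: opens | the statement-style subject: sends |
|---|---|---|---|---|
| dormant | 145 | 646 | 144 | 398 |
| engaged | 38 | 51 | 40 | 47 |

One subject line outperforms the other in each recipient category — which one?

Dormant: the question-style subject 145/646 = 22.4%, the statement-style subject 144/398 = 36.2% → the statement-style subject
Engaged: the question-style subject 38/51 = 74.5%, the statement-style subject 40/47 = 85.1% → the statement-style subject
The statement-style subject has the higher rate in both groups.

the statement-style subject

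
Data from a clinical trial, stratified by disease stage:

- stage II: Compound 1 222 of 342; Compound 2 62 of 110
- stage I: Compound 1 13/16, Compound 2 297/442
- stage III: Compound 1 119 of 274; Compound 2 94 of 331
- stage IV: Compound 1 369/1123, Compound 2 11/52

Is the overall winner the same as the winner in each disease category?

No

Stage II: Compound 1 222/342 = 64.9%, Compound 2 62/110 = 56.4% → Compound 1
Stage I: Compound 1 13/16 = 81.2%, Compound 2 297/442 = 67.2% → Compound 1
Stage III: Compound 1 119/274 = 43.4%, Compound 2 94/331 = 28.4% → Compound 1
Stage IV: Compound 1 369/1123 = 32.9%, Compound 2 11/52 = 21.2% → Compound 1
Overall: Compound 1 723/1755 = 41.2%, Compound 2 464/935 = 49.6% → Compound 2
Compound 1 wins each disease group but Compound 2 wins overall — the comparison reverses. Compound 1's patients skew toward stage IV, which has a lower base rate.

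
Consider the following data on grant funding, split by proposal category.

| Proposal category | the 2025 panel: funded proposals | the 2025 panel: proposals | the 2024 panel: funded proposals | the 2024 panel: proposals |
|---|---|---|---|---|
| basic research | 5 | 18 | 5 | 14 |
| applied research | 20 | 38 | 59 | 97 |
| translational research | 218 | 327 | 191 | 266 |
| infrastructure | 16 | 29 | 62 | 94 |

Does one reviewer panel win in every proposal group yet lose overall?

Basic research: the 2025 panel 5/18 = 27.8%, the 2024 panel 5/14 = 35.7% → the 2024 panel
Applied research: the 2025 panel 20/38 = 52.6%, the 2024 panel 59/97 = 60.8% → the 2024 panel
Translational research: the 2025 panel 218/327 = 66.7%, the 2024 panel 191/266 = 71.8% → the 2024 panel
Infrastructure: the 2025 panel 16/29 = 55.2%, the 2024 panel 62/94 = 66.0% → the 2024 panel
Overall: the 2025 panel 259/412 = 62.9%, the 2024 panel 317/471 = 67.3% → the 2024 panel
The 2024 panel wins overall and in every proposal group — no reversal.

No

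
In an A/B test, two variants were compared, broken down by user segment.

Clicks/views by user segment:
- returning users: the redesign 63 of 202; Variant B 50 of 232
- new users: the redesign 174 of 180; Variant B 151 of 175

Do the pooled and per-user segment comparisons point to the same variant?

Yes

Returning users: the redesign 63/202 = 31.2%, Variant B 50/232 = 21.6% → the redesign
New users: the redesign 174/180 = 96.7%, Variant B 151/175 = 86.3% → the redesign
Overall: the redesign 237/382 = 62.0%, Variant B 201/407 = 49.4% → the redesign
The redesign wins overall and in every user group — no reversal.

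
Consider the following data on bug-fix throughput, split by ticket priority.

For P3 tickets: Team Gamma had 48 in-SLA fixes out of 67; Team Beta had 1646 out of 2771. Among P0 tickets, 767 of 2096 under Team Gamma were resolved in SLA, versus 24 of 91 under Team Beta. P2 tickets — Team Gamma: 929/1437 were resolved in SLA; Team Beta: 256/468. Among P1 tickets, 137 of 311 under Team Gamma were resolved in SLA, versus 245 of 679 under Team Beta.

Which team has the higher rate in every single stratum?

P3: Team Gamma 48/67 = 71.6%, Team Beta 1646/2771 = 59.4% → Team Gamma
P0: Team Gamma 767/2096 = 36.6%, Team Beta 24/91 = 26.4% → Team Gamma
P2: Team Gamma 929/1437 = 64.6%, Team Beta 256/468 = 54.7% → Team Gamma
P1: Team Gamma 137/311 = 44.1%, Team Beta 245/679 = 36.1% → Team Gamma
Team Gamma has the higher rate in all 4 groups.

Team Gamma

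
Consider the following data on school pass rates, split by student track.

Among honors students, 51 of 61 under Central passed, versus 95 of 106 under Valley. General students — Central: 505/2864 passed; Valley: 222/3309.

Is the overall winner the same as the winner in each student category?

No

Honors: Central 51/61 = 83.6%, Valley 95/106 = 89.6% → Valley
General: Central 505/2864 = 17.6%, Valley 222/3309 = 6.7% → Central
Overall: Central 556/2925 = 19.0%, Valley 317/3415 = 9.3% → Central
Neither sweeps: Central wins 1 of 2 groups, Valley wins 1. Central wins overall but not every group — no Simpson reversal.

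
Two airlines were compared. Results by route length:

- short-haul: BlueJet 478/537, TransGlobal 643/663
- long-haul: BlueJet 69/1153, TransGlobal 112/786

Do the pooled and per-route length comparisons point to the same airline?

Short-haul: BlueJet 478/537 = 89.0%, TransGlobal 643/663 = 97.0% → TransGlobal
Long-haul: BlueJet 69/1153 = 6.0%, TransGlobal 112/786 = 14.2% → TransGlobal
Overall: BlueJet 547/1690 = 32.4%, TransGlobal 755/1449 = 52.1% → TransGlobal
TransGlobal wins overall and in every route group — no reversal.

Yes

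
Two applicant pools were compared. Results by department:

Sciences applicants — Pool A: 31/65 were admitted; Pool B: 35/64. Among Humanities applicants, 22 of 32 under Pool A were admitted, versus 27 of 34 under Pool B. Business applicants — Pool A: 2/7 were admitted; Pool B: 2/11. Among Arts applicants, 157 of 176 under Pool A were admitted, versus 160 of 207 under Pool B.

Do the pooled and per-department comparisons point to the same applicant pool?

Sciences: Pool A 31/65 = 47.7%, Pool B 35/64 = 54.7% → Pool B
Humanities: Pool A 22/32 = 68.8%, Pool B 27/34 = 79.4% → Pool B
Business: Pool A 2/7 = 28.6%, Pool B 2/11 = 18.2% → Pool A
Arts: Pool A 157/176 = 89.2%, Pool B 160/207 = 77.3% → Pool A
Overall: Pool A 212/280 = 75.7%, Pool B 224/316 = 70.9% → Pool A
Neither sweeps: Pool A wins 2 of 4 groups, Pool B wins 2. Pool A wins overall but not every group — no Simpson reversal.

No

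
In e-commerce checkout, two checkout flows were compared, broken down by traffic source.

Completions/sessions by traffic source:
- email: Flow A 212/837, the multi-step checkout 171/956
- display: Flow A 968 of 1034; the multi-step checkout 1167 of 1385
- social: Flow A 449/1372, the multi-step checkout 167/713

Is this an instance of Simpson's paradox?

Email: Flow A 212/837 = 25.3%, the multi-step checkout 171/956 = 17.9% → Flow A
Display: Flow A 968/1034 = 93.6%, the multi-step checkout 1167/1385 = 84.3% → Flow A
Social: Flow A 449/1372 = 32.7%, the multi-step checkout 167/713 = 23.4% → Flow A
Overall: Flow A 1629/3243 = 50.2%, the multi-step checkout 1505/3054 = 49.3% → Flow A
Flow A wins overall and in every traffic group — no reversal.

No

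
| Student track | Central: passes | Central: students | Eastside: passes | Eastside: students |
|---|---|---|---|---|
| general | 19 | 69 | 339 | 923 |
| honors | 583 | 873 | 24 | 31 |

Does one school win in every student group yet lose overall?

General: Central 19/69 = 27.5%, Eastside 339/923 = 36.7% → Eastside
Honors: Central 583/873 = 66.8%, Eastside 24/31 = 77.4% → Eastside
Overall: Central 602/942 = 63.9%, Eastside 363/954 = 38.1% → Central
Eastside wins each student group but Central wins overall — the comparison reverses. Eastside's students skew toward general, which has a lower base rate.

Yes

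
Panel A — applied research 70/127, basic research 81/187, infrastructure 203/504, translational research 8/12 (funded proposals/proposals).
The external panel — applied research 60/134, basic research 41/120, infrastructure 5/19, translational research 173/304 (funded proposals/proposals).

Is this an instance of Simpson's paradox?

Applied research: Panel A 70/127 = 55.1%, the external panel 60/134 = 44.8% → Panel A
Basic research: Panel A 81/187 = 43.3%, the external panel 41/120 = 34.2% → Panel A
Infrastructure: Panel A 203/504 = 40.3%, the external panel 5/19 = 26.3% → Panel A
Translational research: Panel A 8/12 = 66.7%, the external panel 173/304 = 56.9% → Panel A
Overall: Panel A 362/830 = 43.6%, the external panel 279/577 = 48.4% → the external panel
Panel A wins each proposal group but the external panel wins overall — the comparison reverses. Panel A's proposals skew toward infrastructure, which has a lower base rate.

Yes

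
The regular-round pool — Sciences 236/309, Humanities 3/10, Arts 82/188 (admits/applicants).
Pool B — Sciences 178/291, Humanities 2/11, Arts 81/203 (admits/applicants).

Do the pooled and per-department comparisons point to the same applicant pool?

Yes

Sciences: the regular-round pool 236/309 = 76.4%, Pool B 178/291 = 61.2% → the regular-round pool
Humanities: the regular-round pool 3/10 = 30.0%, Pool B 2/11 = 18.2% → the regular-round pool
Arts: the regular-round pool 82/188 = 43.6%, Pool B 81/203 = 39.9% → the regular-round pool
Overall: the regular-round pool 321/507 = 63.3%, Pool B 261/505 = 51.7% → the regular-round pool
The regular-round pool wins overall and in every department group — no reversal.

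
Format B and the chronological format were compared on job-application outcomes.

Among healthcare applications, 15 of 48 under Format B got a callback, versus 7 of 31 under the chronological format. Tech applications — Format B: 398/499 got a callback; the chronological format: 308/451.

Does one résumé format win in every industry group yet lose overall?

No

Healthcare: Format B 15/48 = 31.2%, the chronological format 7/31 = 22.6% → Format B
Tech: Format B 398/499 = 79.8%, the chronological format 308/451 = 68.3% → Format B
Overall: Format B 413/547 = 75.5%, the chronological format 315/482 = 65.4% → Format B
Format B wins overall and in every industry group — no reversal.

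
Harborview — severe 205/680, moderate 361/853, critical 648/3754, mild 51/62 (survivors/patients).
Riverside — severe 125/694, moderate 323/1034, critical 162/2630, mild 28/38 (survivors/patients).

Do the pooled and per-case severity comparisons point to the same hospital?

Yes

Severe: Harborview 205/680 = 30.1%, Riverside 125/694 = 18.0% → Harborview
Moderate: Harborview 361/853 = 42.3%, Riverside 323/1034 = 31.2% → Harborview
Critical: Harborview 648/3754 = 17.3%, Riverside 162/2630 = 6.2% → Harborview
Mild: Harborview 51/62 = 82.3%, Riverside 28/38 = 73.7% → Harborview
Overall: Harborview 1265/5349 = 23.6%, Riverside 638/4396 = 14.5% → Harborview
Harborview wins overall and in every case group — no reversal.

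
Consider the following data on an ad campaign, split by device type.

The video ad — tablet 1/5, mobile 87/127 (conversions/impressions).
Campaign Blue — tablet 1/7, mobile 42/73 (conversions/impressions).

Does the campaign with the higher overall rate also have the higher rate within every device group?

Yes

Tablet: the video ad 1/5 = 20.0%, Campaign Blue 1/7 = 14.3% → the video ad
Mobile: the video ad 87/127 = 68.5%, Campaign Blue 42/73 = 57.5% → the video ad
Overall: the video ad 88/132 = 66.7%, Campaign Blue 43/80 = 53.8% → the video ad
The video ad wins overall and in every device group — no reversal.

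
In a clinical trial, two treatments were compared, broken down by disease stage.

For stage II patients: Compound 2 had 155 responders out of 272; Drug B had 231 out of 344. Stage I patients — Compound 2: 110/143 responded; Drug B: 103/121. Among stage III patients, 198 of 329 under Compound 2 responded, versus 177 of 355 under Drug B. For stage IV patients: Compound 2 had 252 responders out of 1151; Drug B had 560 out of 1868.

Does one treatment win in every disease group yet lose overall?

No

Stage II: Compound 2 155/272 = 57.0%, Drug B 231/344 = 67.2% → Drug B
Stage I: Compound 2 110/143 = 76.9%, Drug B 103/121 = 85.1% → Drug B
Stage III: Compound 2 198/329 = 60.2%, Drug B 177/355 = 49.9% → Compound 2
Stage IV: Compound 2 252/1151 = 21.9%, Drug B 560/1868 = 30.0% → Drug B
Overall: Compound 2 715/1895 = 37.7%, Drug B 1071/2688 = 39.8% → Drug B
Neither sweeps: Compound 2 wins 1 of 4 groups, Drug B wins 3. Drug B wins overall but not every group — no Simpson reversal.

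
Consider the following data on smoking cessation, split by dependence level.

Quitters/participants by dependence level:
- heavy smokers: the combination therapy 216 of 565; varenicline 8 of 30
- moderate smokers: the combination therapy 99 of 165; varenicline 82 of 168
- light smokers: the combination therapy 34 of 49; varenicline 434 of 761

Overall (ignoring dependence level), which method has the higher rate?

varenicline

Heavy smokers: the combination therapy 216/565 = 38.2%, varenicline 8/30 = 26.7% → the combination therapy
Moderate smokers: the combination therapy 99/165 = 60.0%, varenicline 82/168 = 48.8% → the combination therapy
Light smokers: the combination therapy 34/49 = 69.4%, varenicline 434/761 = 57.0% → the combination therapy
Overall: the combination therapy 349/779 = 44.8%, varenicline 524/959 = 54.6% → varenicline
(The combination therapy wins every dependence group but varenicline wins overall — the combination therapy's participants skew toward the low-rate heavy smokers group.)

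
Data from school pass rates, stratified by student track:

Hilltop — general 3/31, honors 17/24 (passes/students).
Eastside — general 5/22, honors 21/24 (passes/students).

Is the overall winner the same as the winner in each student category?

General: Hilltop 3/31 = 9.7%, Eastside 5/22 = 22.7% → Eastside
Honors: Hilltop 17/24 = 70.8%, Eastside 21/24 = 87.5% → Eastside
Overall: Hilltop 20/55 = 36.4%, Eastside 26/46 = 56.5% → Eastside
Eastside wins overall and in every student group — no reversal.

Yes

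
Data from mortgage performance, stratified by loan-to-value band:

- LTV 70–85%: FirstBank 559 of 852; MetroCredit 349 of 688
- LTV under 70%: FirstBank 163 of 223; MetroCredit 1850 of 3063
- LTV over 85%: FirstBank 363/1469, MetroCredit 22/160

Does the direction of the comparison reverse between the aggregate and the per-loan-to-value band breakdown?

Yes

LTV 70–85%: FirstBank 559/852 = 65.6%, MetroCredit 349/688 = 50.7% → FirstBank
LTV under 70%: FirstBank 163/223 = 73.1%, MetroCredit 1850/3063 = 60.4% → FirstBank
LTV over 85%: FirstBank 363/1469 = 24.7%, MetroCredit 22/160 = 13.8% → FirstBank
Overall: FirstBank 1085/2544 = 42.6%, MetroCredit 2221/3911 = 56.8% → MetroCredit
FirstBank wins each loan-to-value group but MetroCredit wins overall — the comparison reverses. FirstBank's loans skew toward LTV over 85%, which has a lower base rate.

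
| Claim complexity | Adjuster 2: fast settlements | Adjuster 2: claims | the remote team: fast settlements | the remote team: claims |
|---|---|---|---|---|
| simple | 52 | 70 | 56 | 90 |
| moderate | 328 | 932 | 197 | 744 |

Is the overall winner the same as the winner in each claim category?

Simple: Adjuster 2 52/70 = 74.3%, the remote team 56/90 = 62.2% → Adjuster 2
Moderate: Adjuster 2 328/932 = 35.2%, the remote team 197/744 = 26.5% → Adjuster 2
Overall: Adjuster 2 380/1002 = 37.9%, the remote team 253/834 = 30.3% → Adjuster 2
Adjuster 2 wins overall and in every claim group — no reversal.

Yes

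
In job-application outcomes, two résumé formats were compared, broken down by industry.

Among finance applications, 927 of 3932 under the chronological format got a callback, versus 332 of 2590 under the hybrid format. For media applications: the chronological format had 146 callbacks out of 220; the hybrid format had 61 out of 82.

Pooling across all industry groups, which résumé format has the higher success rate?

Finance: the chronological format 927/3932 = 23.6%, the hybrid format 332/2590 = 12.8% → the chronological format
Media: the chronological format 146/220 = 66.4%, the hybrid format 61/82 = 74.4% → the hybrid format
Overall: the chronological format 1073/4152 = 25.8%, the hybrid format 393/2672 = 14.7% → the chronological format
(Neither sweeps every industry group, but the chronological format has the higher pooled rate.)

the chronological format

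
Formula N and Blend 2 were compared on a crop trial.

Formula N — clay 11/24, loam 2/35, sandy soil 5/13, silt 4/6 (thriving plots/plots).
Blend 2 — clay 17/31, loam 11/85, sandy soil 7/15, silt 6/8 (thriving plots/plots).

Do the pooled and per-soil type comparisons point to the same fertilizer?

Clay: Formula N 11/24 = 45.8%, Blend 2 17/31 = 54.8% → Blend 2
Loam: Formula N 2/35 = 5.7%, Blend 2 11/85 = 12.9% → Blend 2
Sandy soil: Formula N 5/13 = 38.5%, Blend 2 7/15 = 46.7% → Blend 2
Silt: Formula N 4/6 = 66.7%, Blend 2 6/8 = 75.0% → Blend 2
Overall: Formula N 22/78 = 28.2%, Blend 2 41/139 = 29.5% → Blend 2
Blend 2 wins overall and in every soil group — no reversal.

Yes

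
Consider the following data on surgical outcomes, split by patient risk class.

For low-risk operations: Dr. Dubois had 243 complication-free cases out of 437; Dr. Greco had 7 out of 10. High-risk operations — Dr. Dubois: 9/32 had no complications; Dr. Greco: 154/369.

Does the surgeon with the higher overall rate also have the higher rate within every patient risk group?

No

Low-risk: Dr. Dubois 243/437 = 55.6%, Dr. Greco 7/10 = 70.0% → Dr. Greco
High-risk: Dr. Dubois 9/32 = 28.1%, Dr. Greco 154/369 = 41.7% → Dr. Greco
Overall: Dr. Dubois 252/469 = 53.7%, Dr. Greco 161/379 = 42.5% → Dr. Dubois
Dr. Greco wins each patient risk group but Dr. Dubois wins overall — the comparison reverses. Dr. Greco's operations skew toward high-risk, which has a lower base rate.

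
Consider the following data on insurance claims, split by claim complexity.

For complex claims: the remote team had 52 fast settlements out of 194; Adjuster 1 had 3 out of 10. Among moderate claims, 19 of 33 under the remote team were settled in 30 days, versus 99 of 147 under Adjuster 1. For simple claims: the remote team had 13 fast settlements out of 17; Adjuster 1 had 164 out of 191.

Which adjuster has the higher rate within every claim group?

Complex: the remote team 52/194 = 26.8%, Adjuster 1 3/10 = 30.0% → Adjuster 1
Moderate: the remote team 19/33 = 57.6%, Adjuster 1 99/147 = 67.3% → Adjuster 1
Simple: the remote team 13/17 = 76.5%, Adjuster 1 164/191 = 85.9% → Adjuster 1
Adjuster 1 has the higher rate in all 3 groups.

Adjuster 1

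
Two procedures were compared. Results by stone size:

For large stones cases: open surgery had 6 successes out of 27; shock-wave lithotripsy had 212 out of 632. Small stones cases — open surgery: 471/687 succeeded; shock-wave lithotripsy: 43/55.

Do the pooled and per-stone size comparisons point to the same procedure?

No

Large stones: open surgery 6/27 = 22.2%, shock-wave lithotripsy 212/632 = 33.5% → shock-wave lithotripsy
Small stones: open surgery 471/687 = 68.6%, shock-wave lithotripsy 43/55 = 78.2% → shock-wave lithotripsy
Overall: open surgery 477/714 = 66.8%, shock-wave lithotripsy 255/687 = 37.1% → open surgery
Shock-wave lithotripsy wins each stone group but open surgery wins overall — the comparison reverses. Shock-wave lithotripsy's cases skew toward large stones, which has a lower base rate.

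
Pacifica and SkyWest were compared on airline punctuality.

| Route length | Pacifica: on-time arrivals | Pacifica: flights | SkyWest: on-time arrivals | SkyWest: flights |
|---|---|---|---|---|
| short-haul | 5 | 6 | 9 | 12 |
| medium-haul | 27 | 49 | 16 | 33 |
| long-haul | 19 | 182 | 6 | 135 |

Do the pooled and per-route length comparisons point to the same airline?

Short-haul: Pacifica 5/6 = 83.3%, SkyWest 9/12 = 75.0% → Pacifica
Medium-haul: Pacifica 27/49 = 55.1%, SkyWest 16/33 = 48.5% → Pacifica
Long-haul: Pacifica 19/182 = 10.4%, SkyWest 6/135 = 4.4% → Pacifica
Overall: Pacifica 51/237 = 21.5%, SkyWest 31/180 = 17.2% → Pacifica
Pacifica wins overall and in every route group — no reversal.

Yes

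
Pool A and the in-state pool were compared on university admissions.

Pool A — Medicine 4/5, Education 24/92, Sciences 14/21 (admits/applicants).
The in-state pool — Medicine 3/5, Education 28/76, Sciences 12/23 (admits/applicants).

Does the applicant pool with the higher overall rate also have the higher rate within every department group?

No

Medicine: Pool A 4/5 = 80.0%, the in-state pool 3/5 = 60.0% → Pool A
Education: Pool A 24/92 = 26.1%, the in-state pool 28/76 = 36.8% → the in-state pool
Sciences: Pool A 14/21 = 66.7%, the in-state pool 12/23 = 52.2% → Pool A
Overall: Pool A 42/118 = 35.6%, the in-state pool 43/104 = 41.3% → the in-state pool
Neither sweeps: Pool A wins 2 of 3 groups, the in-state pool wins 1. The in-state pool wins overall but not every group — no Simpson reversal.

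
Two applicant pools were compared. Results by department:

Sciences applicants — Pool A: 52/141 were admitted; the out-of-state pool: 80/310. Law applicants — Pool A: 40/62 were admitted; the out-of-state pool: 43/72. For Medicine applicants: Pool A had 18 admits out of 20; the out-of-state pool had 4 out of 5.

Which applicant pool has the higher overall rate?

Pool A

Sciences: Pool A 52/141 = 36.9%, the out-of-state pool 80/310 = 25.8% → Pool A
Law: Pool A 40/62 = 64.5%, the out-of-state pool 43/72 = 59.7% → Pool A
Medicine: Pool A 18/20 = 90.0%, the out-of-state pool 4/5 = 80.0% → Pool A
Overall: Pool A 110/223 = 49.3%, the out-of-state pool 127/387 = 32.8% → Pool A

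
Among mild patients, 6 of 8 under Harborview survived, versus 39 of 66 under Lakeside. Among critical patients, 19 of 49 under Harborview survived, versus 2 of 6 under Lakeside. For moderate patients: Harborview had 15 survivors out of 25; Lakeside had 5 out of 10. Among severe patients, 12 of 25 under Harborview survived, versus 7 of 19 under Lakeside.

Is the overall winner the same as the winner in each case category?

Mild: Harborview 6/8 = 75.0%, Lakeside 39/66 = 59.1% → Harborview
Critical: Harborview 19/49 = 38.8%, Lakeside 2/6 = 33.3% → Harborview
Moderate: Harborview 15/25 = 60.0%, Lakeside 5/10 = 50.0% → Harborview
Severe: Harborview 12/25 = 48.0%, Lakeside 7/19 = 36.8% → Harborview
Overall: Harborview 52/107 = 48.6%, Lakeside 53/101 = 52.5% → Lakeside
Harborview wins each case group but Lakeside wins overall — the comparison reverses. Harborview's patients skew toward critical, which has a lower base rate.

No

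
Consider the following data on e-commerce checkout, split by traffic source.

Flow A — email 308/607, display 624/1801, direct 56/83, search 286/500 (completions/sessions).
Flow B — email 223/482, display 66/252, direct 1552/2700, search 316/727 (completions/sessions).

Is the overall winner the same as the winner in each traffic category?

No

Email: Flow A 308/607 = 50.7%, Flow B 223/482 = 46.3% → Flow A
Display: Flow A 624/1801 = 34.6%, Flow B 66/252 = 26.2% → Flow A
Direct: Flow A 56/83 = 67.5%, Flow B 1552/2700 = 57.5% → Flow A
Search: Flow A 286/500 = 57.2%, Flow B 316/727 = 43.5% → Flow A
Overall: Flow A 1274/2991 = 42.6%, Flow B 2157/4161 = 51.8% → Flow B
Flow A wins each traffic group but Flow B wins overall — the comparison reverses. Flow A's sessions skew toward display, which has a lower base rate.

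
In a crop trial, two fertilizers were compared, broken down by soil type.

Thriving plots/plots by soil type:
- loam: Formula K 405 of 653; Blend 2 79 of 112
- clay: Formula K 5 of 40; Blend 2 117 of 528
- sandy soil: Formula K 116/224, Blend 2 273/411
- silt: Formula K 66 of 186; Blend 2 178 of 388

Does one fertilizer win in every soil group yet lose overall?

Loam: Formula K 405/653 = 62.0%, Blend 2 79/112 = 70.5% → Blend 2
Clay: Formula K 5/40 = 12.5%, Blend 2 117/528 = 22.2% → Blend 2
Sandy soil: Formula K 116/224 = 51.8%, Blend 2 273/411 = 66.4% → Blend 2
Silt: Formula K 66/186 = 35.5%, Blend 2 178/388 = 45.9% → Blend 2
Overall: Formula K 592/1103 = 53.7%, Blend 2 647/1439 = 45.0% → Formula K
Blend 2 wins each soil group but Formula K wins overall — the comparison reverses. Blend 2's plots skew toward clay, which has a lower base rate.

Yes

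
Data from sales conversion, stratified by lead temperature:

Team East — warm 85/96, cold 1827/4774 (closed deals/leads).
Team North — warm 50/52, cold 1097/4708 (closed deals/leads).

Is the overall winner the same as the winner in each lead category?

No

Warm: Team East 85/96 = 88.5%, Team North 50/52 = 96.2% → Team North
Cold: Team East 1827/4774 = 38.3%, Team North 1097/4708 = 23.3% → Team East
Overall: Team East 1912/4870 = 39.3%, Team North 1147/4760 = 24.1% → Team East
Neither sweeps: Team East wins 1 of 2 groups, Team North wins 1. Team East wins overall but not every group — no Simpson reversal.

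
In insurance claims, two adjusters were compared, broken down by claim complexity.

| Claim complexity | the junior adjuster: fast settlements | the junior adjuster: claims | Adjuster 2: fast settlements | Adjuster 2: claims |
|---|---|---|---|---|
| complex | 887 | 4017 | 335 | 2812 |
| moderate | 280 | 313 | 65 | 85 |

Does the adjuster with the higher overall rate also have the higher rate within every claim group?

Complex: the junior adjuster 887/4017 = 22.1%, Adjuster 2 335/2812 = 11.9% → the junior adjuster
Moderate: the junior adjuster 280/313 = 89.5%, Adjuster 2 65/85 = 76.5% → the junior adjuster
Overall: the junior adjuster 1167/4330 = 27.0%, Adjuster 2 400/2897 = 13.8% → the junior adjuster
The junior adjuster wins overall and in every claim group — no reversal.

Yes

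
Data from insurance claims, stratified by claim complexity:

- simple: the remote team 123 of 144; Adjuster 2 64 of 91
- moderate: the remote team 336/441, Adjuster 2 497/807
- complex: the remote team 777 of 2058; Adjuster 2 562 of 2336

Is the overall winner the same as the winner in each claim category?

Yes

Simple: the remote team 123/144 = 85.4%, Adjuster 2 64/91 = 70.3% → the remote team
Moderate: the remote team 336/441 = 76.2%, Adjuster 2 497/807 = 61.6% → the remote team
Complex: the remote team 777/2058 = 37.8%, Adjuster 2 562/2336 = 24.1% → the remote team
Overall: the remote team 1236/2643 = 46.8%, Adjuster 2 1123/3234 = 34.7% → the remote team
The remote team wins overall and in every claim group — no reversal.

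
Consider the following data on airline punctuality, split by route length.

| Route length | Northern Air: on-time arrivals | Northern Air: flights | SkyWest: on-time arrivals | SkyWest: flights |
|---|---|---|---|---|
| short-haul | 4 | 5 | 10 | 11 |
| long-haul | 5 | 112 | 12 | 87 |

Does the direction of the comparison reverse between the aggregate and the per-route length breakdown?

No

Short-haul: Northern Air 4/5 = 80.0%, SkyWest 10/11 = 90.9% → SkyWest
Long-haul: Northern Air 5/112 = 4.5%, SkyWest 12/87 = 13.8% → SkyWest
Overall: Northern Air 9/117 = 7.7%, SkyWest 22/98 = 22.4% → SkyWest
SkyWest wins overall and in every route group — no reversal.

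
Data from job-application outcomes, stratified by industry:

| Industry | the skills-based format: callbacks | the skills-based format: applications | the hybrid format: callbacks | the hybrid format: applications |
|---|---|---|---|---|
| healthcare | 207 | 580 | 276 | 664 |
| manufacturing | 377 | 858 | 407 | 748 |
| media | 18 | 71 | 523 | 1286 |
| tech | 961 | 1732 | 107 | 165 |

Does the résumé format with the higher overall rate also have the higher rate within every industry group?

Healthcare: the skills-based format 207/580 = 35.7%, the hybrid format 276/664 = 41.6% → the hybrid format
Manufacturing: the skills-based format 377/858 = 43.9%, the hybrid format 407/748 = 54.4% → the hybrid format
Media: the skills-based format 18/71 = 25.4%, the hybrid format 523/1286 = 40.7% → the hybrid format
Tech: the skills-based format 961/1732 = 55.5%, the hybrid format 107/165 = 64.8% → the hybrid format
Overall: the skills-based format 1563/3241 = 48.2%, the hybrid format 1313/2863 = 45.9% → the skills-based format
The hybrid format wins each industry group but the skills-based format wins overall — the comparison reverses. The hybrid format's applications skew toward media, which has a lower base rate.

No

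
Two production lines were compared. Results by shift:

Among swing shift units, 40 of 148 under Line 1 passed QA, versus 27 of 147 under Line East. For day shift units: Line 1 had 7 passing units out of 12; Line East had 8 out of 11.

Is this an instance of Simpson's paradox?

Swing shift: Line 1 40/148 = 27.0%, Line East 27/147 = 18.4% → Line 1
Day shift: Line 1 7/12 = 58.3%, Line East 8/11 = 72.7% → Line East
Overall: Line 1 47/160 = 29.4%, Line East 35/158 = 22.2% → Line 1
Neither sweeps: Line 1 wins 1 of 2 groups, Line East wins 1. Line 1 wins overall but not every group — no Simpson reversal.

No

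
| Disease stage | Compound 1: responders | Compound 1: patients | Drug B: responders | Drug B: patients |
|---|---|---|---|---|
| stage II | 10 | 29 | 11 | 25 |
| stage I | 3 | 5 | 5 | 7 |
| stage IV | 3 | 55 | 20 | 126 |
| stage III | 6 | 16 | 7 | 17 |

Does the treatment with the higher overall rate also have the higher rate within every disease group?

Stage II: Compound 1 10/29 = 34.5%, Drug B 11/25 = 44.0% → Drug B
Stage I: Compound 1 3/5 = 60.0%, Drug B 5/7 = 71.4% → Drug B
Stage IV: Compound 1 3/55 = 5.5%, Drug B 20/126 = 15.9% → Drug B
Stage III: Compound 1 6/16 = 37.5%, Drug B 7/17 = 41.2% → Drug B
Overall: Compound 1 22/105 = 21.0%, Drug B 43/175 = 24.6% → Drug B
Drug B wins overall and in every disease group — no reversal.

Yes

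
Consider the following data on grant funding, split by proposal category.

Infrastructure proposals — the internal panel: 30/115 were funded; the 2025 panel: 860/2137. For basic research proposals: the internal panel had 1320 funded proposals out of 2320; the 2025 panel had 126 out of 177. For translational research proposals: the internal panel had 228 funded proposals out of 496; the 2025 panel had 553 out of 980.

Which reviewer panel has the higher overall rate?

Infrastructure: the internal panel 30/115 = 26.1%, the 2025 panel 860/2137 = 40.2% → the 2025 panel
Basic research: the internal panel 1320/2320 = 56.9%, the 2025 panel 126/177 = 71.2% → the 2025 panel
Translational research: the internal panel 228/496 = 46.0%, the 2025 panel 553/980 = 56.4% → the 2025 panel
Overall: the internal panel 1578/2931 = 53.8%, the 2025 panel 1539/3294 = 46.7% → the internal panel
(The 2025 panel wins every proposal group but the internal panel wins overall — the 2025 panel's proposals skew toward the low-rate infrastructure group.)

the internal panel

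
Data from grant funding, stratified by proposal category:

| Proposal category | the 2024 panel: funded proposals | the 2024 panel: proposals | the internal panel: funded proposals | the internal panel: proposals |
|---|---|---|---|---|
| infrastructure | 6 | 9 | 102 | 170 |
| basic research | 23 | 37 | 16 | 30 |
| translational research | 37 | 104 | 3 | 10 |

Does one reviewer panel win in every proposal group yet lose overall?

Infrastructure: the 2024 panel 6/9 = 66.7%, the internal panel 102/170 = 60.0% → the 2024 panel
Basic research: the 2024 panel 23/37 = 62.2%, the internal panel 16/30 = 53.3% → the 2024 panel
Translational research: the 2024 panel 37/104 = 35.6%, the internal panel 3/10 = 30.0% → the 2024 panel
Overall: the 2024 panel 66/150 = 44.0%, the internal panel 121/210 = 57.6% → the internal panel
The 2024 panel wins each proposal group but the internal panel wins overall — the comparison reverses. The 2024 panel's proposals skew toward translational research, which has a lower base rate.

Yes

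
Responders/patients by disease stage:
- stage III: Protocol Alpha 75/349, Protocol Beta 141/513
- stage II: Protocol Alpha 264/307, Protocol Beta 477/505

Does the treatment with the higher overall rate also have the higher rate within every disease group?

Stage III: Protocol Alpha 75/349 = 21.5%, Protocol Beta 141/513 = 27.5% → Protocol Beta
Stage II: Protocol Alpha 264/307 = 86.0%, Protocol Beta 477/505 = 94.5% → Protocol Beta
Overall: Protocol Alpha 339/656 = 51.7%, Protocol Beta 618/1018 = 60.7% → Protocol Beta
Protocol Beta wins overall and in every disease group — no reversal.

Yes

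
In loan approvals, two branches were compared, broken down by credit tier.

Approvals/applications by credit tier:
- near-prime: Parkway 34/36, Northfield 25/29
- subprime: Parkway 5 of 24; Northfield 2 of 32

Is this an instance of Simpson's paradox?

No

Near-prime: Parkway 34/36 = 94.4%, Northfield 25/29 = 86.2% → Parkway
Subprime: Parkway 5/24 = 20.8%, Northfield 2/32 = 6.2% → Parkway
Overall: Parkway 39/60 = 65.0%, Northfield 27/61 = 44.3% → Parkway
Parkway wins overall and in every credit group — no reversal.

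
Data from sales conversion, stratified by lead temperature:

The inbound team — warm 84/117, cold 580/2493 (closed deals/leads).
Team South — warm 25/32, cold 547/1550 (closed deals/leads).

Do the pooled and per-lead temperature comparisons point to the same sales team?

Warm: the inbound team 84/117 = 71.8%, Team South 25/32 = 78.1% → Team South
Cold: the inbound team 580/2493 = 23.3%, Team South 547/1550 = 35.3% → Team South
Overall: the inbound team 664/2610 = 25.4%, Team South 572/1582 = 36.2% → Team South
Team South wins overall and in every lead group — no reversal.

Yes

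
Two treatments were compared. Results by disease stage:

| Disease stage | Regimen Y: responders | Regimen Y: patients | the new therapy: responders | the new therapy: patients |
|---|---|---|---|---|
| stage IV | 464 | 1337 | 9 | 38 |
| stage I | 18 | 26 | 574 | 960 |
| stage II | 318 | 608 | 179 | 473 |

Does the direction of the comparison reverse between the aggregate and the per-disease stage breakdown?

Yes

Stage IV: Regimen Y 464/1337 = 34.7%, the new therapy 9/38 = 23.7% → Regimen Y
Stage I: Regimen Y 18/26 = 69.2%, the new therapy 574/960 = 59.8% → Regimen Y
Stage II: Regimen Y 318/608 = 52.3%, the new therapy 179/473 = 37.8% → Regimen Y
Overall: Regimen Y 800/1971 = 40.6%, the new therapy 762/1471 = 51.8% → the new therapy
Regimen Y wins each disease group but the new therapy wins overall — the comparison reverses. Regimen Y's patients skew toward stage IV, which has a lower base rate.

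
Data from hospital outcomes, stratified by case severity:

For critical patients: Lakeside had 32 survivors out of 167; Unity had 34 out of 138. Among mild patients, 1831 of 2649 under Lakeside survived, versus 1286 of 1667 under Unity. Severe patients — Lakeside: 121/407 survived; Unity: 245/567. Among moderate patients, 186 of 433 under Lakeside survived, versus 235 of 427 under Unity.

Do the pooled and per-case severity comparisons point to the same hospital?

Yes

Critical: Lakeside 32/167 = 19.2%, Unity 34/138 = 24.6% → Unity
Mild: Lakeside 1831/2649 = 69.1%, Unity 1286/1667 = 77.1% → Unity
Severe: Lakeside 121/407 = 29.7%, Unity 245/567 = 43.2% → Unity
Moderate: Lakeside 186/433 = 43.0%, Unity 235/427 = 55.0% → Unity
Overall: Lakeside 2170/3656 = 59.4%, Unity 1800/2799 = 64.3% → Unity
Unity wins overall and in every case group — no reversal.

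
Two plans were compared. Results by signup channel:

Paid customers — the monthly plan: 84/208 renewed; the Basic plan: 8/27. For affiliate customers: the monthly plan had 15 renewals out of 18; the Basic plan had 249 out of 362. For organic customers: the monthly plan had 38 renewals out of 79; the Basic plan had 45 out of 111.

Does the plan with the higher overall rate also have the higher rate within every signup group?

Paid: the monthly plan 84/208 = 40.4%, the Basic plan 8/27 = 29.6% → the monthly plan
Affiliate: the monthly plan 15/18 = 83.3%, the Basic plan 249/362 = 68.8% → the monthly plan
Organic: the monthly plan 38/79 = 48.1%, the Basic plan 45/111 = 40.5% → the monthly plan
Overall: the monthly plan 137/305 = 44.9%, the Basic plan 302/500 = 60.4% → the Basic plan
The monthly plan wins each signup group but the Basic plan wins overall — the comparison reverses. The monthly plan's customers skew toward paid, which has a lower base rate.

No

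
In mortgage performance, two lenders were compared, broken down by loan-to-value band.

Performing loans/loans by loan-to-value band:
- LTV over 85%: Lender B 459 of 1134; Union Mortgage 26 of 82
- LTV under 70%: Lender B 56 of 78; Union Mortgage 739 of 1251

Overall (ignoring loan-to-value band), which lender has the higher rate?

Union Mortgage

LTV over 85%: Lender B 459/1134 = 40.5%, Union Mortgage 26/82 = 31.7% → Lender B
LTV under 70%: Lender B 56/78 = 71.8%, Union Mortgage 739/1251 = 59.1% → Lender B
Overall: Lender B 515/1212 = 42.5%, Union Mortgage 765/1333 = 57.4% → Union Mortgage
(Lender B wins every loan-to-value group but Union Mortgage wins overall — Lender B's loans skew toward the low-rate LTV over 85% group.)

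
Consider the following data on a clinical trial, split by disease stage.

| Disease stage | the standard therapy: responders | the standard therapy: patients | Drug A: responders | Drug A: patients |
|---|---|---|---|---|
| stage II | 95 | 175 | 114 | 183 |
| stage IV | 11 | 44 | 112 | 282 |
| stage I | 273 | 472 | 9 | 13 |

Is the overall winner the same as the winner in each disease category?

Stage II: the standard therapy 95/175 = 54.3%, Drug A 114/183 = 62.3% → Drug A
Stage IV: the standard therapy 11/44 = 25.0%, Drug A 112/282 = 39.7% → Drug A
Stage I: the standard therapy 273/472 = 57.8%, Drug A 9/13 = 69.2% → Drug A
Overall: the standard therapy 379/691 = 54.8%, Drug A 235/478 = 49.2% → the standard therapy
Drug A wins each disease group but the standard therapy wins overall — the comparison reverses. Drug A's patients skew toward stage IV, which has a lower base rate.

No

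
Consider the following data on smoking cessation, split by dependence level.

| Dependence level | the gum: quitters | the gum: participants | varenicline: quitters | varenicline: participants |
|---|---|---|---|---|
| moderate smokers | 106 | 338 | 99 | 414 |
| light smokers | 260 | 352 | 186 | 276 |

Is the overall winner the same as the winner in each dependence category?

Moderate smokers: the gum 106/338 = 31.4%, varenicline 99/414 = 23.9% → the gum
Light smokers: the gum 260/352 = 73.9%, varenicline 186/276 = 67.4% → the gum
Overall: the gum 366/690 = 53.0%, varenicline 285/690 = 41.3% → the gum
The gum wins overall and in every dependence group — no reversal.

Yes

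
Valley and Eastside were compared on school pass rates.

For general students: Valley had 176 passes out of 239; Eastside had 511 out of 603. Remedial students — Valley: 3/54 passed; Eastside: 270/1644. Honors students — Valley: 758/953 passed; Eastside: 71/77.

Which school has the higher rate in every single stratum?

General: Valley 176/239 = 73.6%, Eastside 511/603 = 84.7% → Eastside
Remedial: Valley 3/54 = 5.6%, Eastside 270/1644 = 16.4% → Eastside
Honors: Valley 758/953 = 79.5%, Eastside 71/77 = 92.2% → Eastside
Eastside has the higher rate in all 3 groups.

Eastside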